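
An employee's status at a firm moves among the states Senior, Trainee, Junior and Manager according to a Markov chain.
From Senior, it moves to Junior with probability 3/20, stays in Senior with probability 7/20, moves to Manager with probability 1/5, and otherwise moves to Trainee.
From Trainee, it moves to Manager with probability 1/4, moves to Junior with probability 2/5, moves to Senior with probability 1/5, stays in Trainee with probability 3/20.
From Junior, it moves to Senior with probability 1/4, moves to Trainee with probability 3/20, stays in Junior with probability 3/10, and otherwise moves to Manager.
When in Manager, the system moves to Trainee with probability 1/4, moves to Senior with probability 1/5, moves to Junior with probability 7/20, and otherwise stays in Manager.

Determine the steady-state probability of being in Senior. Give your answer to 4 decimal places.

0.2527

Let the stationary distribution be π with π = πP and π_1 + π_2 + π_3 + π_4 = 1.
π_1 = 0.35·π_1 + 0.2·π_2 + 0.25·π_3 + 0.2·π_4
π_2 = 0.3·π_1 + 0.15·π_2 + 0.15·π_3 + 0.25·π_4
π_3 = 0.15·π_1 + 0.4·π_2 + 0.3·π_3 + 0.35·π_4
Solving with the normalization constraint gives π = (0.2527, 0.2119, 0.2953, 0.2401).
So the stationary probability of Senior is 0.2527.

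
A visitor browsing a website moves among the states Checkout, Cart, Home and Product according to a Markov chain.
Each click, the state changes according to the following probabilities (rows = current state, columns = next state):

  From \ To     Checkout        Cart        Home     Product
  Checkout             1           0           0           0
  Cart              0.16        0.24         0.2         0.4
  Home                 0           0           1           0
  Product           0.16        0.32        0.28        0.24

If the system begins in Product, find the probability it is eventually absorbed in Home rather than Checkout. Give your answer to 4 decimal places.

Let h(s) be the probability of absorption at Home starting from transient state s. Then h(Home) = 1 and h(Checkout) = 0. By first-step analysis:
h(Cart) = 0.16·0 + 0.24·h(Cart) + 0.2·1 + 0.4·h(Product)
h(Product) = 0.16·0 + 0.32·h(Cart) + 0.28·1 + 0.24·h(Product)
Solving: h(Cart) = 0.5872, h(Product) = 0.6157.
Starting from Product, the probability is 0.6157.

0.6157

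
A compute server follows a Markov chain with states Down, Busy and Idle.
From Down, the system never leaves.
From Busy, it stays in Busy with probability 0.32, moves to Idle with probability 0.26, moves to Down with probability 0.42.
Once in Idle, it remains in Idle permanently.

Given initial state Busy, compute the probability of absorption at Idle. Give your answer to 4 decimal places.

0.3824

Let h(s) be the probability of absorption at Idle starting from transient state s. Then h(Idle) = 1 and h(Down) = 0. By first-step analysis:
h(Busy) = 0.42·0 + 0.32·h(Busy) + 0.26·1
Solving: h(Busy) = 0.3824.
Starting from Busy, the probability is 0.3824.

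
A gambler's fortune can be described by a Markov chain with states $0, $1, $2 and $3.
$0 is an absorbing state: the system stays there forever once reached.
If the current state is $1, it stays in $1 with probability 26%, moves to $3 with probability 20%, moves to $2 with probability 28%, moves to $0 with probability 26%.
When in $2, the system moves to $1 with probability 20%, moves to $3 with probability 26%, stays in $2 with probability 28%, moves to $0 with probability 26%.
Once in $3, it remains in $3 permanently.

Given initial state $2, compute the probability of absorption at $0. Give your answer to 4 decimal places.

Let h(s) be the probability of absorption at $0 starting from transient state s. Then h($0) = 1 and h($3) = 0. By first-step analysis:
h($1) = 0.26·1 + 0.26·h($1) + 0.28·h($2) + 0.2·0
h($2) = 0.26·1 + 0.2·h($1) + 0.28·h($2) + 0.26·0
Solving: h($1) = 0.5453, h($2) = 0.5126.
Starting from $2, the probability is 0.5126.

0.5126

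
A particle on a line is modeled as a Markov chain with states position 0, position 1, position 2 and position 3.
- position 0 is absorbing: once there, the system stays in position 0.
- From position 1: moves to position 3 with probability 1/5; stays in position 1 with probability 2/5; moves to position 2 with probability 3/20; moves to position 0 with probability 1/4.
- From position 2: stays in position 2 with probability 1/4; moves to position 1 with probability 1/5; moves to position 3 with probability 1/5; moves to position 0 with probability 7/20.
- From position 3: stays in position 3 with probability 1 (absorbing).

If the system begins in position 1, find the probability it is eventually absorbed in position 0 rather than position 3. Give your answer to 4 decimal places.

Let h(s) be the probability of absorption at position 0 starting from transient state s. Then h(position 0) = 1 and h(position 3) = 0. By first-step analysis:
h(position 1) = 0.25·1 + 0.4·h(position 1) + 0.15·h(position 2) + 0.2·0
h(position 2) = 0.35·1 + 0.2·h(position 1) + 0.25·h(position 2) + 0.2·0
Solving: h(position 1) = 0.5714, h(position 2) = 0.6190.
Starting from position 1, the probability is 0.5714.

0.5714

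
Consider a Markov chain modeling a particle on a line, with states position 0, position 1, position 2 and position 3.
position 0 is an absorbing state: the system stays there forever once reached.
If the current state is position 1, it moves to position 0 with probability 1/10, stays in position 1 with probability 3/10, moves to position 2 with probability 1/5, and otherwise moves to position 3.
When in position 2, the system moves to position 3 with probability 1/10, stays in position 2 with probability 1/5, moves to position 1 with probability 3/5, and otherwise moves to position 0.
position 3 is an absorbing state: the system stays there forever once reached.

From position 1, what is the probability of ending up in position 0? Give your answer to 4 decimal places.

Let h(s) be the probability of absorption at position 0 starting from transient state s. Then h(position 0) = 1 and h(position 3) = 0. By first-step analysis:
h(position 1) = 0.1·1 + 0.3·h(position 1) + 0.2·h(position 2) + 0.4·0
h(position 2) = 0.1·1 + 0.6·h(position 1) + 0.2·h(position 2) + 0.1·0
Solving: h(position 1) = 0.2273, h(position 2) = 0.2955.
Starting from position 1, the probability is 0.2273.

0.2273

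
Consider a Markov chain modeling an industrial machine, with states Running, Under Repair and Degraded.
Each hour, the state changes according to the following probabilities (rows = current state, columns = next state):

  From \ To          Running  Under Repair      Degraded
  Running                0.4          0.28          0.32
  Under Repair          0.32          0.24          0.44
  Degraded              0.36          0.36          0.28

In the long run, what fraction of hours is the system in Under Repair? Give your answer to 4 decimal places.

0.2955

Let the stationary distribution be π with π = πP and π_1 + π_2 + π_3 = 1.
π_1 = 0.4·π_1 + 0.32·π_2 + 0.36·π_3
π_2 = 0.28·π_1 + 0.24·π_2 + 0.36·π_3
Solving with the normalization constraint gives π = (0.3627, 0.2955, 0.3418).
So the stationary probability of Under Repair is 0.2955.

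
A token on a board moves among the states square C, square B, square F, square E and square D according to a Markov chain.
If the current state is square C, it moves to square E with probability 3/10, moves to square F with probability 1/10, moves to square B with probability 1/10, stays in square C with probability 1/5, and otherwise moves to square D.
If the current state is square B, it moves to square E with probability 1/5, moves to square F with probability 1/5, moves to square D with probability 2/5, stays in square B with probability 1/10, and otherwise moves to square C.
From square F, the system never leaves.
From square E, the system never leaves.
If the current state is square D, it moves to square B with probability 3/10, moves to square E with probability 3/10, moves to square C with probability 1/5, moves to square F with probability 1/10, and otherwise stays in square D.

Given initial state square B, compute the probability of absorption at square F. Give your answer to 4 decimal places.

0.3898

Let h(s) be the probability of absorption at square F starting from transient state s. Then h(square F) = 1 and h(square E) = 0. By first-step analysis:
h(square C) = 0.2·h(square C) + 0.1·h(square B) + 0.1·1 + 0.3·0 + 0.3·h(square D)
h(square B) = 0.1·h(square C) + 0.1·h(square B) + 0.2·1 + 0.2·0 + 0.4·h(square D)
h(square D) = 0.2·h(square C) + 0.3·h(square B) + 0.1·1 + 0.3·0 + 0.1·h(square D)
Solving: h(square C) = 0.2881, h(square B) = 0.3898, h(square D) = 0.3051.
Starting from square B, the probability is 0.3898.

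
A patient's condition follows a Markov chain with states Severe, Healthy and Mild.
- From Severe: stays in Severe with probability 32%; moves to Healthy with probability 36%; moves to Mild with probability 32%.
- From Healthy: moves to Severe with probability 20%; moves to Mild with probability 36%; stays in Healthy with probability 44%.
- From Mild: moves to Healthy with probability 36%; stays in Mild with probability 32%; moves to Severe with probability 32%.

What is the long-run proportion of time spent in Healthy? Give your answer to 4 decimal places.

0.3913

Let the stationary distribution be π with π = πP and π_1 + π_2 + π_3 = 1.
π_1 = 0.32·π_1 + 0.2·π_2 + 0.32·π_3
π_2 = 0.36·π_1 + 0.44·π_2 + 0.36·π_3
Solving with the normalization constraint gives π = (0.2730, 0.3913, 0.3357).
So the stationary probability of Healthy is 0.3913.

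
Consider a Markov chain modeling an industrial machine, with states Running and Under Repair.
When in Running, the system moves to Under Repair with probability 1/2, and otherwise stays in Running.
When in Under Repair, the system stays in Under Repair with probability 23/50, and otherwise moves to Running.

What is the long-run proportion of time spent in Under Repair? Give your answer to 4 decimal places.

Let the stationary distribution be π with π = πP and π_1 + π_2 = 1.
π_1 = 0.5·π_1 + 0.54·π_2
Solving with the normalization constraint gives π = (0.5192, 0.4808).
So the stationary probability of Under Repair is 0.4808.

0.4808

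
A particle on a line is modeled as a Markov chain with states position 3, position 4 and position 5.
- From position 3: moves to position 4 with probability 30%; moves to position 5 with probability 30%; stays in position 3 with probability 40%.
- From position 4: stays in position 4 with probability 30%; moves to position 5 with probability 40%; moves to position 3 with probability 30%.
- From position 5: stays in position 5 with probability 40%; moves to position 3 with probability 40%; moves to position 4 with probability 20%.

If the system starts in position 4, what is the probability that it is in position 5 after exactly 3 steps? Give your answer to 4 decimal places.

Propagate the distribution vector 3 steps from position 4.
After 0 steps: (0.0000, 1.0000, 0.0000)
After 1 step: (0.3000, 0.3000, 0.4000)
After 2 steps: (0.3700, 0.2600, 0.3700)
After 3 steps: (0.3740, 0.2630, 0.3630)
P(in position 5 after 3 steps) = 0.3630

0.3630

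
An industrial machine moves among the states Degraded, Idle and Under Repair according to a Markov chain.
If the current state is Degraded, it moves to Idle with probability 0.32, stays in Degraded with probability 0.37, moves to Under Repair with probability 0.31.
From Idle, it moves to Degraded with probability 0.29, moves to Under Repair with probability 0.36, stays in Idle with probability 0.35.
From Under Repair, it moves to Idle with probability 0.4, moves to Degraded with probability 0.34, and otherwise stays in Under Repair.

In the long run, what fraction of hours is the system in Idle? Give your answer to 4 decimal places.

Let the stationary distribution be π with π = πP and π_1 + π_2 + π_3 = 1.
π_1 = 0.37·π_1 + 0.29·π_2 + 0.34·π_3
π_2 = 0.32·π_1 + 0.35·π_2 + 0.4·π_3
Solving with the normalization constraint gives π = (0.3322, 0.3556, 0.3122).
So the stationary probability of Idle is 0.3556.

0.3556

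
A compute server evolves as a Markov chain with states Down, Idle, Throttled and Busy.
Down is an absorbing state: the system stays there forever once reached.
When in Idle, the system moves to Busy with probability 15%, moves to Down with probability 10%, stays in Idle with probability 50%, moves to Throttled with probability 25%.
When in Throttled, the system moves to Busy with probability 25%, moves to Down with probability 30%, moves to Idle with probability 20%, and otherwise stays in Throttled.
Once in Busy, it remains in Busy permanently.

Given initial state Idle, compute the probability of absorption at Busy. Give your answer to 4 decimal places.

0.5385

Let h(s) be the probability of absorption at Busy starting from transient state s. Then h(Busy) = 1 and h(Down) = 0. By first-step analysis:
h(Idle) = 0.1·0 + 0.5·h(Idle) + 0.25·h(Throttled) + 0.15·1
h(Throttled) = 0.3·0 + 0.2·h(Idle) + 0.25·h(Throttled) + 0.25·1
Solving: h(Idle) = 0.5385, h(Throttled) = 0.4769.
Starting from Idle, the probability is 0.5385.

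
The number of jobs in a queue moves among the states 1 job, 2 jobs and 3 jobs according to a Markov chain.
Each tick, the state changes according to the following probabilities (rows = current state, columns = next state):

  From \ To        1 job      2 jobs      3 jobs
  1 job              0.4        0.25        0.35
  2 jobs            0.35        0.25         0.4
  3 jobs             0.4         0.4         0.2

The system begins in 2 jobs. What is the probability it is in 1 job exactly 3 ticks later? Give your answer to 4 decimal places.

0.3845

Propagate the distribution vector 3 ticks from 2 jobs.
After 0 ticks: (0.0000, 1.0000, 0.0000)
After 1 tick: (0.3500, 0.2500, 0.4000)
After 2 ticks: (0.3875, 0.3100, 0.3025)
After 3 ticks: (0.3845, 0.2954, 0.3201)
P(in 1 job after 3 ticks) = 0.3845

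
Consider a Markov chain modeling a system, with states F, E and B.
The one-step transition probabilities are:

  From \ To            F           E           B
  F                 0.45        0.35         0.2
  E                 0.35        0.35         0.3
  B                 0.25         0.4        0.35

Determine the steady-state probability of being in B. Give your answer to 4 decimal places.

Let the stationary distribution be π with π = πP and π_1 + π_2 + π_3 = 1.
π_1 = 0.45·π_1 + 0.35·π_2 + 0.25·π_3
π_2 = 0.35·π_1 + 0.35·π_2 + 0.4·π_3
Solving with the normalization constraint gives π = (0.3580, 0.3639, 0.2781).
So the stationary probability of B is 0.2781.

0.2781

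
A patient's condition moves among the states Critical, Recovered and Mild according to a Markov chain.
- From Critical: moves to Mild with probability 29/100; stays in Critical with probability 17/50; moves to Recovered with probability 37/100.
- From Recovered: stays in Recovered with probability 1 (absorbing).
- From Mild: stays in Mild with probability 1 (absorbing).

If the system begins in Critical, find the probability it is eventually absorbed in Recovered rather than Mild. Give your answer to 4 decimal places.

0.5606

Let h(s) be the probability of absorption at Recovered starting from transient state s. Then h(Recovered) = 1 and h(Mild) = 0. By first-step analysis:
h(Critical) = 0.34·h(Critical) + 0.37·1 + 0.29·0
Solving: h(Critical) = 0.5606.
Starting from Critical, the probability is 0.5606.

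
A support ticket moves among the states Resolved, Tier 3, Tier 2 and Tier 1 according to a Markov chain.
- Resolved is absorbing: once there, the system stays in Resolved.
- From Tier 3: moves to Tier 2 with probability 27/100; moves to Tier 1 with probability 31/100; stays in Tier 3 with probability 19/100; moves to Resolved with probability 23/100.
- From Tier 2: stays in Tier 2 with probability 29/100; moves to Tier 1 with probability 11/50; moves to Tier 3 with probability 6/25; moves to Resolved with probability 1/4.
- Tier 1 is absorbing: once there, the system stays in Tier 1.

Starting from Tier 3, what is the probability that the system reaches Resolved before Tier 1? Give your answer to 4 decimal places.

Let h(s) be the probability of absorption at Resolved starting from transient state s. Then h(Resolved) = 1 and h(Tier 1) = 0. By first-step analysis:
h(Tier 3) = 0.23·1 + 0.19·h(Tier 3) + 0.27·h(Tier 2) + 0.31·0
h(Tier 2) = 0.25·1 + 0.24·h(Tier 3) + 0.29·h(Tier 2) + 0.22·0
Solving: h(Tier 3) = 0.4523, h(Tier 2) = 0.5050.
Starting from Tier 3, the probability is 0.4523.

0.4523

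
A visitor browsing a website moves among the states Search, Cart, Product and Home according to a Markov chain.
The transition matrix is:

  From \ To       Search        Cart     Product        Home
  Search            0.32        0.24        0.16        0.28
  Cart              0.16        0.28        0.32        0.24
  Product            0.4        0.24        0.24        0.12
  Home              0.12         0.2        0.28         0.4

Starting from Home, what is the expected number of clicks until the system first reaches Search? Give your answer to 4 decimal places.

4.8301

Let t(s) be the expected number of clicks to first reach Search from state s, with t(Search) = 0. Conditioning on the first click:
t(Cart) = 1 + 0.28·t(Cart) + 0.32·t(Product) + 0.24·t(Home)
t(Product) = 1 + 0.24·t(Cart) + 0.24·t(Product) + 0.12·t(Home)
t(Home) = 1 + 0.2·t(Cart) + 0.28·t(Product) + 0.4·t(Home)
Solving: t(Cart) = 4.5631, t(Product) = 3.5194, t(Home) = 4.8301.
Expected clicks from Home to Search: 4.8301.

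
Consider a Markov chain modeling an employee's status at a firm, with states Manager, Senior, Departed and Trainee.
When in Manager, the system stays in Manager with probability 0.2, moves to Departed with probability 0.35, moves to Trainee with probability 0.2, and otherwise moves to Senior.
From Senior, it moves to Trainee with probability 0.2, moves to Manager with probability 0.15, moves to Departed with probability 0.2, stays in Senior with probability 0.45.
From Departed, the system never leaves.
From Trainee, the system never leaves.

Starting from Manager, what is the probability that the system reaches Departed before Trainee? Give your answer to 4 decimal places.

Let h(s) be the probability of absorption at Departed starting from transient state s. Then h(Departed) = 1 and h(Trainee) = 0. By first-step analysis:
h(Manager) = 0.2·h(Manager) + 0.25·h(Senior) + 0.35·1 + 0.2·0
h(Senior) = 0.15·h(Manager) + 0.45·h(Senior) + 0.2·1 + 0.2·0
Solving: h(Manager) = 0.6025, h(Senior) = 0.5280.
Starting from Manager, the probability is 0.6025.

0.6025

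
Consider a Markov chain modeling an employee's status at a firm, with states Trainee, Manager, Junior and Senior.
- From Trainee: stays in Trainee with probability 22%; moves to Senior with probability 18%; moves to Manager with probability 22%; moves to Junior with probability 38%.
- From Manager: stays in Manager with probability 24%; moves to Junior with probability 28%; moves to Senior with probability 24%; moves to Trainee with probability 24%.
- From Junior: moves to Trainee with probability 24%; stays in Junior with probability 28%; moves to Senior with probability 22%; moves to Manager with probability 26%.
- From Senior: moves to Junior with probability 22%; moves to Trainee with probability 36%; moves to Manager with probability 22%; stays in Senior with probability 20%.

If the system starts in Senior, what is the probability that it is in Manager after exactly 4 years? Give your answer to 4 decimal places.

Propagate the distribution vector 4 years from Senior.
After 0 years: (0.0000, 0.0000, 0.0000, 1.0000)
After 1 year: (0.3600, 0.2200, 0.2200, 0.2000)
After 2 years: (0.2568, 0.2332, 0.3040, 0.2060)
After 3 years: (0.2596, 0.2368, 0.2933, 0.2103)
After 4 years: (0.2600, 0.2365, 0.2933, 0.2101)
P(in Manager after 4 years) = 0.2365

0.2365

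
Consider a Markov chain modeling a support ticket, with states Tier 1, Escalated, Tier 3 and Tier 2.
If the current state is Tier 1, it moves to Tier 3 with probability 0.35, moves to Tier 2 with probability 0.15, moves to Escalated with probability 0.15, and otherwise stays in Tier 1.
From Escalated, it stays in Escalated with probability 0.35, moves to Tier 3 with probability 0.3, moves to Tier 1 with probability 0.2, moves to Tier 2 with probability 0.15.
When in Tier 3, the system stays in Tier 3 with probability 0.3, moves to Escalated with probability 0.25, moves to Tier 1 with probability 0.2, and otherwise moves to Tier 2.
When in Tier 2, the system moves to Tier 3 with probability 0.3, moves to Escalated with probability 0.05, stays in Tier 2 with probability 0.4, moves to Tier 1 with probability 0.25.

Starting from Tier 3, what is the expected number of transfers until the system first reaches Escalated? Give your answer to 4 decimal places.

Let t(s) be the expected number of transfers to first reach Escalated from state s, with t(Escalated) = 0. Conditioning on the first transfer:
t(Tier 1) = 1 + 0.35·t(Tier 1) + 0.35·t(Tier 3) + 0.15·t(Tier 2)
t(Tier 3) = 1 + 0.2·t(Tier 1) + 0.3·t(Tier 3) + 0.25·t(Tier 2)
t(Tier 2) = 1 + 0.25·t(Tier 1) + 0.3·t(Tier 3) + 0.4·t(Tier 2)
Solving: t(Tier 1) = 6.3337, t(Tier 3) = 5.8142, t(Tier 2) = 7.2128.
Expected transfers from Tier 3 to Escalated: 5.8142.

5.8142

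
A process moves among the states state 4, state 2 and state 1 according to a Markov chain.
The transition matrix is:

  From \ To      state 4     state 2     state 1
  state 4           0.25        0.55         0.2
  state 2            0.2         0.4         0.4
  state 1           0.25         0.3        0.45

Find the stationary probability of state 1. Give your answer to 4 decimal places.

Let the stationary distribution be π with π = πP and π_1 + π_2 + π_3 = 1.
π_1 = 0.25·π_1 + 0.2·π_2 + 0.25·π_3
π_2 = 0.55·π_1 + 0.4·π_2 + 0.3·π_3
Solving with the normalization constraint gives π = (0.2301, 0.3973, 0.3726).
So the stationary probability of state 1 is 0.3726.

0.3726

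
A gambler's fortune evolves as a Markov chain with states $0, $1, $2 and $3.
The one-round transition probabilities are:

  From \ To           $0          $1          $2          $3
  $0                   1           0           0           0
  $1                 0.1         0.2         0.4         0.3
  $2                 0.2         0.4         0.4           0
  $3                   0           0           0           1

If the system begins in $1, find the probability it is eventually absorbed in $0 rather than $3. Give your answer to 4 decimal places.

Let h(s) be the probability of absorption at $0 starting from transient state s. Then h($0) = 1 and h($3) = 0. By first-step analysis:
h($1) = 0.1·1 + 0.2·h($1) + 0.4·h($2) + 0.3·0
h($2) = 0.2·1 + 0.4·h($1) + 0.4·h($2)
Solving: h($1) = 0.4375, h($2) = 0.6250.
Starting from $1, the probability is 0.4375.

0.4375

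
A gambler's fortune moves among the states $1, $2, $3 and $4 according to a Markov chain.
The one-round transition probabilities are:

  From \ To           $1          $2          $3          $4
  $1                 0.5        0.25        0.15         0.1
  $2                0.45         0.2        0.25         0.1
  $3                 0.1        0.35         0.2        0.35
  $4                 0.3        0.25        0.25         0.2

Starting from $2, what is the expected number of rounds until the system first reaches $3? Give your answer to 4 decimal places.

Let t(s) be the expected number of rounds to first reach $3 from state s, with t($3) = 0. Conditioning on the first round:
t($1) = 1 + 0.5·t($1) + 0.25·t($2) + 0.1·t($4)
t($2) = 1 + 0.45·t($1) + 0.2·t($2) + 0.1·t($4)
t($4) = 1 + 0.3·t($1) + 0.25·t($2) + 0.2·t($4)
Solving: t($1) = 5.4077, t($2) = 4.8927, t($4) = 4.8069.
Expected rounds from $2 to $3: 4.8927.

4.8927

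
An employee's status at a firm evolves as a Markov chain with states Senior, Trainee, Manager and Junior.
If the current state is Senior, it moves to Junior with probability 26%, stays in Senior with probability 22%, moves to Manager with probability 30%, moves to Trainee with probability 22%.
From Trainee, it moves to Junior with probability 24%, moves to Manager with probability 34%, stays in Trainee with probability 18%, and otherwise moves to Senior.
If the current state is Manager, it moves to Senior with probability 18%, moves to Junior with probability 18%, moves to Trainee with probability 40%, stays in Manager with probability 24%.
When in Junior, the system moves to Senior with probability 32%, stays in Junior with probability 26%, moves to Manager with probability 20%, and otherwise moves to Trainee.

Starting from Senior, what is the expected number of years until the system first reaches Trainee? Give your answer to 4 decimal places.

Let t(s) be the expected number of years to first reach Trainee from state s, with t(Trainee) = 0. Conditioning on the first year:
t(Senior) = 1 + 0.22·t(Senior) + 0.3·t(Manager) + 0.26·t(Junior)
t(Manager) = 1 + 0.18·t(Senior) + 0.24·t(Manager) + 0.18·t(Junior)
t(Junior) = 1 + 0.32·t(Senior) + 0.2·t(Manager) + 0.26·t(Junior)
Solving: t(Senior) = 3.7470, t(Manager) = 3.1059, t(Junior) = 3.8111.
Expected years from Senior to Trainee: 3.7470.

3.7470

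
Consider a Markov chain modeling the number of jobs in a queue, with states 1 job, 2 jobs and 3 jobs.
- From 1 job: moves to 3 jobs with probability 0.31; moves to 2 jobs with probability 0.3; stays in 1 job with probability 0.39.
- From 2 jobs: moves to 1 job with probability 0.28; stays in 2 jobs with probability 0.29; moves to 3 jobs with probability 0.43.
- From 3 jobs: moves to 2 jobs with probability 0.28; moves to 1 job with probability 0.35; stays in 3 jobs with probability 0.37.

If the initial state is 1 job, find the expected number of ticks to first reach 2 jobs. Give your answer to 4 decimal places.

3.4083

Let t(s) be the expected number of ticks to first reach 2 jobs from state s, with t(2 jobs) = 0. Conditioning on the first tick:
t(1 job) = 1 + 0.39·t(1 job) + 0.31·t(3 jobs)
t(3 jobs) = 1 + 0.35·t(1 job) + 0.37·t(3 jobs)
Solving: t(1 job) = 3.4083, t(3 jobs) = 3.4808.
Expected ticks from 1 job to 2 jobs: 3.4083.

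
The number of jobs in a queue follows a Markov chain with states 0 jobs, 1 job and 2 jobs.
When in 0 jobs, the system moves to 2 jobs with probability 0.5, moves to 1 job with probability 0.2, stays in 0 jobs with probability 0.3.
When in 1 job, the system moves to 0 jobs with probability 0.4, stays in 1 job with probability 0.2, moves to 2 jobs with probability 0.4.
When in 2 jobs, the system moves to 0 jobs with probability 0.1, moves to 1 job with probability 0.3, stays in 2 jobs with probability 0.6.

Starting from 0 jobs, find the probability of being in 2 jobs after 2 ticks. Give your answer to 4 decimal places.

0.5300

Sum over the intermediate state after 1 tick:
P = P(0 jobs→0 jobs)·P(0 jobs→2 jobs) + P(0 jobs→1 job)·P(1 job→2 jobs) + P(0 jobs→2 jobs)·P(2 jobs→2 jobs)
  = 0.3×0.5 + 0.2×0.4 + 0.5×0.6
  = 0.1500 + 0.0800 + 0.3000 = 0.5300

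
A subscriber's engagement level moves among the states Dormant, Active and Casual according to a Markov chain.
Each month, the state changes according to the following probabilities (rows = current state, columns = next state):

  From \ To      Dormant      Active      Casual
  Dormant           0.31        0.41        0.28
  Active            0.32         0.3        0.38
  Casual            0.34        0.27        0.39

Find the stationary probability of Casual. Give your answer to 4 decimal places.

Let the stationary distribution be π with π = πP and π_1 + π_2 + π_3 = 1.
π_1 = 0.31·π_1 + 0.32·π_2 + 0.34·π_3
π_2 = 0.41·π_1 + 0.3·π_2 + 0.27·π_3
Solving with the normalization constraint gives π = (0.3238, 0.3251, 0.3511).
So the stationary probability of Casual is 0.3511.

0.3511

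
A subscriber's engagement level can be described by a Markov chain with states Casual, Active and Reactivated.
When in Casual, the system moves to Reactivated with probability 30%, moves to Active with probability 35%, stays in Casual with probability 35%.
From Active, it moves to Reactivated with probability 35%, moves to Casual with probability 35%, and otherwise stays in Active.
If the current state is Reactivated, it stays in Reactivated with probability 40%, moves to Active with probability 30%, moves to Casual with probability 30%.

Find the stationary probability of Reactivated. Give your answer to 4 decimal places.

0.3509

Let the stationary distribution be π with π = πP and π_1 + π_2 + π_3 = 1.
π_1 = 0.35·π_1 + 0.35·π_2 + 0.3·π_3
π_2 = 0.35·π_1 + 0.3·π_2 + 0.3·π_3
Solving with the normalization constraint gives π = (0.3325, 0.3166, 0.3509).
So the stationary probability of Reactivated is 0.3509.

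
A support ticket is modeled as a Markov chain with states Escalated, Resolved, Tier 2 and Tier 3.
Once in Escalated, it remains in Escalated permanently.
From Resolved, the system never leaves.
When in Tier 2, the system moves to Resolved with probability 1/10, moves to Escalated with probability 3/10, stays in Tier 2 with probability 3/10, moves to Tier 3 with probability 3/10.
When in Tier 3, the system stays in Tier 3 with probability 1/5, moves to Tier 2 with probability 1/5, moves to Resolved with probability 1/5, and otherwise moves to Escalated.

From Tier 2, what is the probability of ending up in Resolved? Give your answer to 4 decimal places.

Let h(s) be the probability of absorption at Resolved starting from transient state s. Then h(Resolved) = 1 and h(Escalated) = 0. By first-step analysis:
h(Tier 2) = 0.3·0 + 0.1·1 + 0.3·h(Tier 2) + 0.3·h(Tier 3)
h(Tier 3) = 0.4·0 + 0.2·1 + 0.2·h(Tier 2) + 0.2·h(Tier 3)
Solving: h(Tier 2) = 0.2800, h(Tier 3) = 0.3200.
Starting from Tier 2, the probability is 0.2800.

0.2800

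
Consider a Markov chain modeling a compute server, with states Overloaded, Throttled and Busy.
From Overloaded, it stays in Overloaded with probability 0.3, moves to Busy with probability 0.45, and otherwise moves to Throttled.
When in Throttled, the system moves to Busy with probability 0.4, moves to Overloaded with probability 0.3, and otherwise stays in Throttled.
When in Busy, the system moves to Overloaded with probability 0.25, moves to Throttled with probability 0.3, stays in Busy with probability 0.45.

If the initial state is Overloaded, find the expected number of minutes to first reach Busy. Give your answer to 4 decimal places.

2.2892

Let t(s) be the expected number of minutes to first reach Busy from state s, with t(Busy) = 0. Conditioning on the first minute:
t(Overloaded) = 1 + 0.3·t(Overloaded) + 0.25·t(Throttled)
t(Throttled) = 1 + 0.3·t(Overloaded) + 0.3·t(Throttled)
Solving: t(Overloaded) = 2.2892, t(Throttled) = 2.4096.
Expected minutes from Overloaded to Busy: 2.2892.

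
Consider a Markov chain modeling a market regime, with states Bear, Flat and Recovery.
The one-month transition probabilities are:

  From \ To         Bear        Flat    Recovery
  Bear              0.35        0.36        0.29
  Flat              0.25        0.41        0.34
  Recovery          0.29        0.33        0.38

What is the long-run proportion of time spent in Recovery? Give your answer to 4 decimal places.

Let the stationary distribution be π with π = πP and π_1 + π_2 + π_3 = 1.
π_1 = 0.35·π_1 + 0.25·π_2 + 0.29·π_3
π_2 = 0.36·π_1 + 0.41·π_2 + 0.33·π_3
Solving with the normalization constraint gives π = (0.2928, 0.3682, 0.3389).
So the stationary probability of Recovery is 0.3389.

0.3389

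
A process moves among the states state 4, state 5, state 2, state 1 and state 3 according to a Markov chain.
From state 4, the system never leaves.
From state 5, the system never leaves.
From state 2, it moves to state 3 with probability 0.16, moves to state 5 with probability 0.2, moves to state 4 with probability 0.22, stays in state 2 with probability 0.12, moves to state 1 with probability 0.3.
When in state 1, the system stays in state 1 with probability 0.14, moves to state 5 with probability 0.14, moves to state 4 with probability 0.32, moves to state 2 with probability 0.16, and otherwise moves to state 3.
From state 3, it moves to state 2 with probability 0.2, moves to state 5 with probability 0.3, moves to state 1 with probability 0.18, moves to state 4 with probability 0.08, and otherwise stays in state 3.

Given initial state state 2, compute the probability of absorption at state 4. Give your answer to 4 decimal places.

0.5136

Let h(s) be the probability of absorption at state 4 starting from transient state s. Then h(state 4) = 1 and h(state 5) = 0. By first-step analysis:
h(state 2) = 0.22·1 + 0.2·0 + 0.12·h(state 2) + 0.3·h(state 1) + 0.16·h(state 3)
h(state 1) = 0.32·1 + 0.14·0 + 0.16·h(state 2) + 0.14·h(state 1) + 0.24·h(state 3)
h(state 3) = 0.08·1 + 0.3·0 + 0.2·h(state 2) + 0.18·h(state 1) + 0.24·h(state 3)
Solving: h(state 2) = 0.5136, h(state 1) = 0.5726, h(state 3) = 0.3760.
Starting from state 2, the probability is 0.5136.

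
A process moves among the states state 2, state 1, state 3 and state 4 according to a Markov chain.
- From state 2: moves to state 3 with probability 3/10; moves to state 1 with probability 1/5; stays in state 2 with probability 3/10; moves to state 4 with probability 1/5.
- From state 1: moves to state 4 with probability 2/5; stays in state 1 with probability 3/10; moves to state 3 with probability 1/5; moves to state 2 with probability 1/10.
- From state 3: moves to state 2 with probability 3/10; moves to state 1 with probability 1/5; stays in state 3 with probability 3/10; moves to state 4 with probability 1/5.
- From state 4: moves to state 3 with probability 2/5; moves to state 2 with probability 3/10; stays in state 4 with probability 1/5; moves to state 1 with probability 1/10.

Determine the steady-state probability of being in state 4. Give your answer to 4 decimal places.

0.2391

Let the stationary distribution be π with π = πP and π_1 + π_2 + π_3 + π_4 = 1.
π_1 = 0.3·π_1 + 0.1·π_2 + 0.3·π_3 + 0.3·π_4
π_2 = 0.2·π_1 + 0.3·π_2 + 0.2·π_3 + 0.1·π_4
π_3 = 0.3·π_1 + 0.2·π_2 + 0.3·π_3 + 0.4·π_4
Solving with the normalization constraint gives π = (0.2609, 0.1957, 0.3043, 0.2391).
So the stationary probability of state 4 is 0.2391.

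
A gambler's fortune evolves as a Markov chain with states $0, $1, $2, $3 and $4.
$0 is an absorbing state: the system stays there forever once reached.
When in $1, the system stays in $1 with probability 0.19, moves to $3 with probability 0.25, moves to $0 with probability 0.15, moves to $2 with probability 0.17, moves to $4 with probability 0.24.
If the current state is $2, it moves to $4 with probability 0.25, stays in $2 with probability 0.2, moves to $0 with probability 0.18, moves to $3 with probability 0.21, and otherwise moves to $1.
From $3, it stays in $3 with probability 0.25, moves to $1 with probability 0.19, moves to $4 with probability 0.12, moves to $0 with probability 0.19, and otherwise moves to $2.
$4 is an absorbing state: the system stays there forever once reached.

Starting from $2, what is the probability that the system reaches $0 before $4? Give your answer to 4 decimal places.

Let h(s) be the probability of absorption at $0 starting from transient state s. Then h($0) = 1 and h($4) = 0. By first-step analysis:
h($1) = 0.15·1 + 0.19·h($1) + 0.17·h($2) + 0.25·h($3) + 0.24·0
h($2) = 0.18·1 + 0.16·h($1) + 0.2·h($2) + 0.21·h($3) + 0.25·0
h($3) = 0.19·1 + 0.19·h($1) + 0.25·h($2) + 0.25·h($3) + 0.12·0
Solving: h($1) = 0.4374, h($2) = 0.4472, h($3) = 0.5132.
Starting from $2, the probability is 0.4472.

0.4472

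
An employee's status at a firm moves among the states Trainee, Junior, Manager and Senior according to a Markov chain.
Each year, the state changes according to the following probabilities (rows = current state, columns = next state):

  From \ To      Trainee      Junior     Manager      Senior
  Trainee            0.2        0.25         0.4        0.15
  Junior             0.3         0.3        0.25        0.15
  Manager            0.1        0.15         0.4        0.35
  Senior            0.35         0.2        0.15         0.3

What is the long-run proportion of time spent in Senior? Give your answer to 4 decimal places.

Let the stationary distribution be π with π = πP and π_1 + π_2 + π_3 + π_4 = 1.
π_1 = 0.2·π_1 + 0.3·π_2 + 0.1·π_3 + 0.35·π_4
π_2 = 0.25·π_1 + 0.3·π_2 + 0.15·π_3 + 0.2·π_4
π_3 = 0.4·π_1 + 0.25·π_2 + 0.4·π_3 + 0.15·π_4
Solving with the normalization constraint gives π = (0.2285, 0.2180, 0.3052, 0.2483).
So the stationary probability of Senior is 0.2483.

0.2483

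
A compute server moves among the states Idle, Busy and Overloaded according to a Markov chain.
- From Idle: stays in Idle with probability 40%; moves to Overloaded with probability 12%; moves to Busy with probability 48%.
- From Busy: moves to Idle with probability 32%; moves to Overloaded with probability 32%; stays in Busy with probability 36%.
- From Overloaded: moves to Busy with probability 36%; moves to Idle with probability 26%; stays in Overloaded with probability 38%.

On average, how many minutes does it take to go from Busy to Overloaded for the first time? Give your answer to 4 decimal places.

3.9931

Let t(s) be the expected number of minutes to first reach Overloaded from state s, with t(Overloaded) = 0. Conditioning on the first minute:
t(Idle) = 1 + 0.4·t(Idle) + 0.48·t(Busy)
t(Busy) = 1 + 0.32·t(Idle) + 0.36·t(Busy)
Solving: t(Idle) = 4.8611, t(Busy) = 3.9931.
Expected minutes from Busy to Overloaded: 3.9931.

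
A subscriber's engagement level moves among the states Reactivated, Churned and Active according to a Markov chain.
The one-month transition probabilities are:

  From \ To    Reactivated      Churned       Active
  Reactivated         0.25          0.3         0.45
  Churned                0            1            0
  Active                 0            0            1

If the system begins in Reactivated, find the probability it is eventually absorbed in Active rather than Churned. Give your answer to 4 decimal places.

Let h(s) be the probability of absorption at Active starting from transient state s. Then h(Active) = 1 and h(Churned) = 0. By first-step analysis:
h(Reactivated) = 0.25·h(Reactivated) + 0.3·0 + 0.45·1
Solving: h(Reactivated) = 0.6000.
Starting from Reactivated, the probability is 0.6000.

0.6000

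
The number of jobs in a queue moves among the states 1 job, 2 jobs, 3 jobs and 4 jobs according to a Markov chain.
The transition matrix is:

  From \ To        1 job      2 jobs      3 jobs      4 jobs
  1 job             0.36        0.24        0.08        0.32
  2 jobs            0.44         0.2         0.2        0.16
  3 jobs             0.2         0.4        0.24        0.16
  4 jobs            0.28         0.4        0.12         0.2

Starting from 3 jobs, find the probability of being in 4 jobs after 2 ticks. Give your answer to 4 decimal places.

Propagate the distribution vector 2 ticks from 3 jobs.
After 0 ticks: (0.0000, 0.0000, 1.0000, 0.0000)
After 1 tick: (0.2000, 0.4000, 0.2400, 0.1600)
After 2 ticks: (0.3408, 0.2880, 0.1728, 0.1984)
P(in 4 jobs after 2 ticks) = 0.1984

0.1984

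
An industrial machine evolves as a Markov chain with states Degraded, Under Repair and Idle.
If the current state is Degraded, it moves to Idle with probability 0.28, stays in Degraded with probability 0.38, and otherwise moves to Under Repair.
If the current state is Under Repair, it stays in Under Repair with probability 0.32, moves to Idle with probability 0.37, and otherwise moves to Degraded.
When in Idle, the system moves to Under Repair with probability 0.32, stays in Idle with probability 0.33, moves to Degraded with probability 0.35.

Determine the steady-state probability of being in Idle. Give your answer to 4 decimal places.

0.3257

Let the stationary distribution be π with π = πP and π_1 + π_2 + π_3 = 1.
π_1 = 0.38·π_1 + 0.31·π_2 + 0.35·π_3
π_2 = 0.34·π_1 + 0.32·π_2 + 0.32·π_3
Solving with the normalization constraint gives π = (0.3473, 0.3269, 0.3257).
So the stationary probability of Idle is 0.3257.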